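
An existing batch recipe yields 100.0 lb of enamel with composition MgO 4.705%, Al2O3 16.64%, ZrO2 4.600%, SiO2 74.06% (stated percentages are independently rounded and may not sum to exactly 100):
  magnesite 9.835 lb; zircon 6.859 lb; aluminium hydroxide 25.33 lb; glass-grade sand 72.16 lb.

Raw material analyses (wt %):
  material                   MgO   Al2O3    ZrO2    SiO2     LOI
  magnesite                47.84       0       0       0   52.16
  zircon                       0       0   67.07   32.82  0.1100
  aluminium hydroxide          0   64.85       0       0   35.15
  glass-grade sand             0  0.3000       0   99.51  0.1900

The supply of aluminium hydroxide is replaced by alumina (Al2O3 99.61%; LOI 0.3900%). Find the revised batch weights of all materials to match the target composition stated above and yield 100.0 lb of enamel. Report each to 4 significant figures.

Working values appear rounded to four significant digits across the worked steps — every computation runs at full float precision from start to finish. Exactly one rounding goes into each reported figure. All derived quantities are re-derived at full precision (LOI, yield, glass mass, four oxide percentages, the totals) from the weighed amounts per 100.0 lb of glass, as given in problem or answer.
Target oxide masses per 100.0 lb enamel:
  MgO: 4.705% × 100.0 = 4.705 lb
  Al2O3: 16.64% × 100.0 = 16.64 lb
  ZrO2: 4.600% × 100.0 = 4.600 lb
  SiO2: 74.06% × 100.0 = 74.06 lb
Oxide-by-oxide audit given the weights on record, under the basis named above (each sum matches its target mass exact up to rounding of places):
  MgO: 9.835·0.4784 = 4.705 lb (target 4.705 lb)
  Al2O3: 16.49·0.9961 + 72.16·0.003000 = 16.64 lb (target 16.64 lb)
  ZrO2: 6.859·0.6707 = 4.600 lb (target 4.600 lb)
  SiO2: 6.859·0.3282 + 72.16·0.9951 = 74.06 lb (target 74.06 lb)
Consistency of the glass mass: the batch minus its LOI: 100.0 lb (summing oxide targets gives 100.0 lb; versus the stated basis of 100.0 lb — deltas are rounding alone).
Adding the batch up: Σ batch = 105.3 lb; LOI loss = Σ batch·LOI = 5.339 lb; as yield: glass ÷ batch → 94.93%.

Revised batch per 100.0 lb enamel:
  magnesite: 9.835 lb
  zircon: 6.859 lb
  alumina: 16.49 lb
  glass-grade sand: 72.16 lb
Total batch = 105.3 lb; LOI loss = 5.339 lb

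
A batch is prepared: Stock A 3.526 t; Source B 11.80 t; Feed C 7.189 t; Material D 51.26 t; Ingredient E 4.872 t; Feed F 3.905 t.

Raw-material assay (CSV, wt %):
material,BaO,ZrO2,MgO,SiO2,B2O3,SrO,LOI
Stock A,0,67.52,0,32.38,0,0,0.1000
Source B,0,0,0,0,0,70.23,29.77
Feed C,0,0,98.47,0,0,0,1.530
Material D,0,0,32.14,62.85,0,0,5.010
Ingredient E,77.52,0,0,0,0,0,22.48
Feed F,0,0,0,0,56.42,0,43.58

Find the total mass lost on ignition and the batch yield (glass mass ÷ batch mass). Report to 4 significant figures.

LOI loss = 8.992 t; glass = 73.56 t; yield = 89.11%

Working values are printed, rounded to 4 significant figures, in the working; all arithmetic runs at full precision through every step; every reported value is rounded exactly once; all derived quantities are carried using the weight values on 73.56 t of glass at full precision (yield, net glass mass, LOI, the totals, the six compositions) as given in question or answer.
Loss on ignition, line by line:
  Stock A: 3.526 × 0.001000 = 0.003526 t
  Source B: 11.80 × 0.2977 = 3.513 t
  Feed C: 7.189 × 0.01530 = 0.1100 t
  Material D: 51.26 × 0.05010 = 2.568 t
  Ingredient E: 4.872 × 0.2248 = 1.095 t
  Feed F: 3.905 × 0.4358 = 1.702 t
Total LOI = 8.992 t
Glass = batch − LOI = 82.55 − 8.992 = 73.56 t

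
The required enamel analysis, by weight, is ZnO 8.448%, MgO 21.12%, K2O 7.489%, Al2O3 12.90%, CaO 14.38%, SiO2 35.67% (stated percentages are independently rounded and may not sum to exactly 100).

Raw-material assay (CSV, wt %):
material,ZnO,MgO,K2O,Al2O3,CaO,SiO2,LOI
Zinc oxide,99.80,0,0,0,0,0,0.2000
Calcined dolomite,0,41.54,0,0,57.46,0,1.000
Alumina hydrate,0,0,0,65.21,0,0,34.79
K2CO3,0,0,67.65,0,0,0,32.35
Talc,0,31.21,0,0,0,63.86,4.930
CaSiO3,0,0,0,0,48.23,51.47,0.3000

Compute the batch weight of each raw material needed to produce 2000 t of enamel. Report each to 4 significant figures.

Batch per 2000 t enamel:
  Zinc oxide: 169.3 t
  Calcined dolomite: 312.9 t
  Alumina hydrate: 395.6 t
  K2CO3: 221.4 t
  Talc: 937.0 t
  CaSiO3: 223.5 t
Total batch = 2260 t; LOI loss = 259.6 t; yield = 88.51%

In-progress results are shown (rounded to 4 significant digits) on the page — the working math keeps exact precision in every operation; every reported value undergoes a single rounding; all derived quantities are carried at full precision (six oxide percentages, glass mass, ignition loss, the yield, totals) from the batch weights at 2000 t of glass exactly as printed in the question or the answer.
Oxide-by-oxide targets in 2000 t enamel:
  ZnO: 8.448% × 2000 = 169.0 t
  MgO: 21.12% × 2000 = 422.4 t
  K2O: 7.489% × 2000 = 149.8 t
  Al2O3: 12.90% × 2000 = 258.0 t
  CaO: 14.38% × 2000 = 287.6 t
  SiO2: 35.67% × 2000 = 713.4 t
Verifying the oxide balance applying the batch weights above, against the basis in use (target by target, the sums agree once rounding is allowed for):
  ZnO: 169.3·0.9980 = 169.0 t (target 169.0 t)
  MgO: 312.9·0.4154 + 937.0·0.3121 = 422.4 t (target 422.4 t)
  K2O: 221.4·0.6765 = 149.8 t (target 149.8 t)
  Al2O3: 395.6·0.6521 = 258.0 t (target 258.0 t)
  CaO: 312.9·0.5746 + 223.5·0.4823 = 287.6 t (target 287.6 t)
  SiO2: 937.0·0.6386 + 223.5·0.5147 = 713.4 t (target 713.4 t)
Consistency of the glass mass: net batch after ignition = 2000 t (the Σ of target masses is 2000 t; the stated basis being 2000 t — a pure rounding effect).
Summing the batch: Σ batch = 2260 t; the LOI term Σ batch·LOI equals 259.6 t; yield: glass divided by total = 88.51%.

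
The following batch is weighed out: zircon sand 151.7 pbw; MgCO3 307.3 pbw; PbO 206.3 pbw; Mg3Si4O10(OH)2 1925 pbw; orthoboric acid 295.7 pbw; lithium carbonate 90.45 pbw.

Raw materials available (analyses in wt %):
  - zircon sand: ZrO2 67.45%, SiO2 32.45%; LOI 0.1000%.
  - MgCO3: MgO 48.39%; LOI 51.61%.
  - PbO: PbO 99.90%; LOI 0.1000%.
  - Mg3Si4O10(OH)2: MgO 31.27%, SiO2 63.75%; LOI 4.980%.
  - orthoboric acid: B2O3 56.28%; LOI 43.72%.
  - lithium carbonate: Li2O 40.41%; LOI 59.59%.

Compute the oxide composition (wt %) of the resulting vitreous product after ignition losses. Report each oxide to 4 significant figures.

Glass mass = 2538 pbw (batch 2976 − LOI 438.0).
Composition: ZrO2 4.031%, B2O3 6.556%, PbO 8.119%, MgO 29.57%, Li2O 1.440%, SiO2 50.28%

All arithmetic runs at exact precision from start to finish — working values are printed, rounded to four significant digits, when written out. Each reported result takes just one rounding — derived quantities, including six oxide percentages, glass mass, the yield, LOI, totals, are computed starting from the weights at 2538 pbw of glass at full float precision, exactly as printed in the problem or the answer.
Per-oxide mass from batch:
  ZrO2: 151.7·0.6745 = 102.3 pbw
  B2O3: 295.7·0.5628 = 166.4 pbw
  PbO: 206.3·0.9990 = 206.1 pbw
  MgO: 307.3·0.4839 + 1925·0.3127 = 750.6 pbw
  Li2O: 90.45·0.4041 = 36.55 pbw
  SiO2: 151.7·0.3245 + 1925·0.6375 = 1276 pbw
LOI: 151.7·0.001000 + 307.3·0.5161 + 206.3·0.001000 + 1925·0.04980 + 295.7·0.4372 + 90.45·0.5959 = 438.0 pbw
Resulting glass, batch − LOI: 2976 − 438.0 = 2538 pbw (= the summed oxide contributions)
each wt % is 100 × oxide ÷ glass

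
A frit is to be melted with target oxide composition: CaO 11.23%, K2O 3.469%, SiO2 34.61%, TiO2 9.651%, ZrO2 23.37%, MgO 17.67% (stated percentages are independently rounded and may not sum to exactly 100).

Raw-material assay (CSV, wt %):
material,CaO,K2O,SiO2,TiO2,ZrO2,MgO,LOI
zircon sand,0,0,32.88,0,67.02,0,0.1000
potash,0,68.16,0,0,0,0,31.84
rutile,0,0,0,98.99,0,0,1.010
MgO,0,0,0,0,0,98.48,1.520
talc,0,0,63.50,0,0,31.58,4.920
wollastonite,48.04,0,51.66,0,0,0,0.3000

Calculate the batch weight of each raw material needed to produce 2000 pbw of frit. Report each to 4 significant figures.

Batch per 2000 pbw frit:
  zircon sand: 697.4 pbw
  potash: 101.8 pbw
  rutile: 195.0 pbw
  MgO: 247.1 pbw
  talc: 348.6 pbw
  wollastonite: 467.5 pbw
Total batch = 2057 pbw; LOI loss = 57.39 pbw; yield = 97.21%

The intermediate values are printed rounded off to 4 significant digits within the worked lines; full float precision is held in every operation — exactly one rounding is applied to every reported result. The derived quantities are carried from the batch weights per 2000 pbw of glass at full float precision (ignition loss, the yield, glass mass, six oxide percentages, totals) as set out in question or answer.
Oxide-by-oxide targets in 2000 pbw frit:
  CaO: 11.23% × 2000 = 224.6 pbw
  K2O: 3.469% × 2000 = 69.38 pbw
  SiO2: 34.61% × 2000 = 692.2 pbw
  TiO2: 9.651% × 2000 = 193.0 pbw
  ZrO2: 23.37% × 2000 = 467.4 pbw
  MgO: 17.67% × 2000 = 353.4 pbw
Oxide-by-oxide audit working from each reported weight, per the basis as stated (sums match the target masses inside rounding margins):
  CaO: 467.5·0.4804 = 224.6 pbw (target 224.6 pbw)
  K2O: 101.8·0.6816 = 69.39 pbw (target 69.38 pbw)
  SiO2: 697.4·0.3288 + 348.6·0.6350 + 467.5·0.5166 = 692.2 pbw (target 692.2 pbw)
  TiO2: 195.0·0.9899 = 193.0 pbw (target 193.0 pbw)
  ZrO2: 697.4·0.6702 = 467.4 pbw (target 467.4 pbw)
  MgO: 247.1·0.9848 + 348.6·0.3158 = 353.4 pbw (target 353.4 pbw)
Mass balance on the glass: net batch after ignition = 2000 pbw (oxide target masses add up to 2000 pbw; basis as stated: 2000 pbw — deltas are rounding alone).
Total batch = Σ batch = 2057 pbw; LOI removed, Σ of batch·LOI: 57.39 pbw; yield = glass ÷ total batch = 97.21%.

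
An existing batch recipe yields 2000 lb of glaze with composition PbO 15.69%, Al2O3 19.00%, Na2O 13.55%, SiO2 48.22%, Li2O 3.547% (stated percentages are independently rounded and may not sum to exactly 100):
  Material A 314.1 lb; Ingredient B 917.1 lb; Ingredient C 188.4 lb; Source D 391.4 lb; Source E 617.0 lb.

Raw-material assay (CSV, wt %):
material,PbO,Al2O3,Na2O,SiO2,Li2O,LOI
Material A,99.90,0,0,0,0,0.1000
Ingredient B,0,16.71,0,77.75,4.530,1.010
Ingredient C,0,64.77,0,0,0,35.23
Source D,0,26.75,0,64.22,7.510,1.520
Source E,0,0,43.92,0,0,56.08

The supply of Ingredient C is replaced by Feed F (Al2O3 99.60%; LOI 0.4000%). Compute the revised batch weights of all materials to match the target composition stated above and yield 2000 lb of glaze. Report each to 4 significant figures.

Revised batch per 2000 lb glaze:
  Material A: 314.1 lb
  Ingredient B: 917.1 lb
  Feed F: 122.5 lb
  Source D: 391.4 lb
  Source E: 617.0 lb
Total batch = 2362 lb; LOI loss = 362.0 lb

All internal work holds full float precision from start to finish. Working values are displayed rounded to 4 significant figures alongside each step — a single rounding completes each reported figure — all derived quantities, which include yield, the five compositions, the totals, glass mass, LOI, are carried in exact precision, as they appear in the question or the answer, from the weighed amounts per 2000 lb of glass.
Target masses of each oxide per 2000 lb glaze:
  PbO: 15.69% × 2000 = 313.8 lb
  Al2O3: 19.00% × 2000 = 380.0 lb
  Na2O: 13.55% × 2000 = 271.0 lb
  SiO2: 48.22% × 2000 = 964.4 lb
  Li2O: 3.547% × 2000 = 70.94 lb
Balance tally, oxide-wise, from the weights as reported, for the quoted basis mass (summed amounts equal target values given rounding of the digits):
  PbO: 314.1·0.9990 = 313.8 lb (target 313.8 lb)
  Al2O3: 917.1·0.1671 + 122.5·0.9960 + 391.4·0.2675 = 380.0 lb (target 380.0 lb)
  Na2O: 617.0·0.4392 = 271.0 lb (target 271.0 lb)
  SiO2: 917.1·0.7775 + 391.4·0.6422 = 964.4 lb (target 964.4 lb)
  Li2O: 917.1·0.04530 + 391.4·0.07510 = 70.94 lb (target 70.94 lb)
Glass-mass bookkeeping: batch total minus LOI = 2000 lb (targets for the oxides total 2000 lb; versus the stated basis of 2000 lb — a pure rounding effect).
Total batch = Σ batch = 2362 lb; the LOI term Σ batch·LOI equals 362.0 lb; yield: glass divided by total = 84.67%.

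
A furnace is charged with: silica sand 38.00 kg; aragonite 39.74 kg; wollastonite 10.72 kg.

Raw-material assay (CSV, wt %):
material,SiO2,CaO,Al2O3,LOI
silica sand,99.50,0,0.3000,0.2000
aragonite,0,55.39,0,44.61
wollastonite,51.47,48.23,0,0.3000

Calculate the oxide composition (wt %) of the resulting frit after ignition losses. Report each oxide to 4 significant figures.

Glass mass = 70.62 kg (batch 88.46 − LOI 17.84).
Composition: SiO2 61.35%, CaO 38.49%, Al2O3 0.1614%

In-progress results are shown (rounded to 4 significant digits) in the working — every computation runs at full float precision in all steps. Every reported number is rounded just once — all derived quantities are recomputed starting from the weights at 70.62 kg of glass in full precision (glass mass, the totals, LOI, the three compositions, yield), exactly as shown in problem or answer.
Oxide masses out of the charge:
  SiO2: 38.00·0.9950 + 10.72·0.5147 = 43.33 kg
  CaO: 39.74·0.5539 + 10.72·0.4823 = 27.18 kg
  Al2O3: 38.00·0.003000 = 0.1140 kg
LOI: 38.00·0.002000 + 39.74·0.4461 + 10.72·0.003000 = 17.84 kg
batch − LOI leaves glass = 88.46 − 17.84 = 70.62 kg (consistent with Σ oxide mass)
wt % = 100 × oxide mass / glass mass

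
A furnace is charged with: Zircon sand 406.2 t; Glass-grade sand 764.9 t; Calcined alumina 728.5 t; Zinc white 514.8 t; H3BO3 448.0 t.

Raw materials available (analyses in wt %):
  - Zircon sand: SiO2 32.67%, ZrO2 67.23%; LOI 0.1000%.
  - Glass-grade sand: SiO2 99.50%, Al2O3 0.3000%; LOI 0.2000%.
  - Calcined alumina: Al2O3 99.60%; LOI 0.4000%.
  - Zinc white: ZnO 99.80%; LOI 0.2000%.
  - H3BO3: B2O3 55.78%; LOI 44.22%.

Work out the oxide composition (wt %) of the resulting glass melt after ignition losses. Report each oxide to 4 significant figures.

Glass mass = 2658 t (batch 2862 − LOI 204.0).
Composition: ZnO 19.33%, SiO2 33.62%, B2O3 9.400%, ZrO2 10.27%, Al2O3 27.38%

In-progress results are shown, with 4-significant-digit rounding, at each printed step — every computation runs at full float precision in all steps; each reported number takes a single rounding. Derived quantities (the yield, five oxide percentages, glass mass, totals, ignition loss) are re-derived in full precision starting from the weights for 2658 t of glass precisely as stated by the problem or the answer.
Per-oxide mass from batch:
  ZnO: 514.8·0.9980 = 513.8 t
  SiO2: 406.2·0.3267 + 764.9·0.9950 = 893.8 t
  B2O3: 448.0·0.5578 = 249.9 t
  ZrO2: 406.2·0.6723 = 273.1 t
  Al2O3: 764.9·0.003000 + 728.5·0.9960 = 727.9 t
LOI: 406.2·0.001000 + 764.9·0.002000 + 728.5·0.004000 + 514.8·0.002000 + 448.0·0.4422 = 204.0 t
The glass mass, total less LOI, = 2862 − 204.0 = 2658 t (matching Σ of the oxides)
wt %: oxide over glass, times 100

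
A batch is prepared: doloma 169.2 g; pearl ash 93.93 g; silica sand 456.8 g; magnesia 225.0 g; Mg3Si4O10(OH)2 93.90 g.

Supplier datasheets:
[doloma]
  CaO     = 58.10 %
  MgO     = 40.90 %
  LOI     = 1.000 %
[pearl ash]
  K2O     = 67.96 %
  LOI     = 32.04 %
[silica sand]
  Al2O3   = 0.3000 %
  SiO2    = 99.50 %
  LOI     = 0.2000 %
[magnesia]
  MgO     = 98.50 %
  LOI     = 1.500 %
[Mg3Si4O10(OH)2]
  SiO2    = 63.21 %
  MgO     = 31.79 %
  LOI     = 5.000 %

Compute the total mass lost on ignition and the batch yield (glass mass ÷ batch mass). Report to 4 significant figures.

LOI loss = 40.77 g; glass = 998.1 g; yield = 96.08%

The whole derivation holds exact precision all the way through; the intermediate values appear (rounded to 4 significant figures) in the working; exactly one rounding is applied to every reported figure; the derived quantities (net glass mass, the yield, ignition loss, five oxide percentages, the totals) are rebuilt using the weight values for 998.1 g of glass at full float precision, as written in the problem or the answer.
Per-material ignition loss:
  doloma: 169.2 × 0.01000 = 1.692 g
  pearl ash: 93.93 × 0.3204 = 30.10 g
  silica sand: 456.8 × 0.002000 = 0.9136 g
  magnesia: 225.0 × 0.01500 = 3.375 g
  Mg3Si4O10(OH)2: 93.90 × 0.05000 = 4.695 g
Total LOI = 40.77 g
Glass = batch − LOI = 1039 − 40.77 = 998.1 g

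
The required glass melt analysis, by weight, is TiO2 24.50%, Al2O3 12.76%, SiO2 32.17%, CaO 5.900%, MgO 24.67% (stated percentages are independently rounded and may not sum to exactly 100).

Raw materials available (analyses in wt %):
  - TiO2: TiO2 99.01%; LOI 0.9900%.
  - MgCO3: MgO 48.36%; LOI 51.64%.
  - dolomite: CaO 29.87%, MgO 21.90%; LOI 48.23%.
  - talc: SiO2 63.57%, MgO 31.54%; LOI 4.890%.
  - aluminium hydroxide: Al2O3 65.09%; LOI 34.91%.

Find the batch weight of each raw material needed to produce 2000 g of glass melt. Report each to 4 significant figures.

The intermediate values appear (rounded to 4 significant digits) in the printout — the whole derivation holds exact precision end to end; every reported number includes exactly one rounding. Derived quantities (totals, net glass mass, the five compositions, yield, LOI) are rebuilt in exact precision starting from the weights on 2000 g of glass precisely as stated by question or answer.
Per-oxide target masses for 2000 g glass melt:
  TiO2: 24.50% × 2000 = 490.0 g
  Al2O3: 12.76% × 2000 = 255.2 g
  SiO2: 32.17% × 2000 = 643.4 g
  CaO: 5.900% × 2000 = 118.0 g
  MgO: 24.67% × 2000 = 493.4 g
Balance tally, oxide-wise, from the weights as reported, versus the basis set out (sum by sum, the targets are met net of answer rounding effects):
  TiO2: 494.9·0.9901 = 490.0 g (target 490.0 g)
  Al2O3: 392.1·0.6509 = 255.2 g (target 255.2 g)
  SiO2: 1012·0.6357 = 643.3 g (target 643.4 g)
  CaO: 395.0·0.2987 = 118.0 g (target 118.0 g)
  MgO: 181.3·0.4836 + 395.0·0.2190 + 1012·0.3154 = 493.4 g (target 493.4 g)
Consistency of the glass mass: net batch after ignition = 2000 g (the Σ of target masses is 2000 g; versus the stated basis of 2000 g — rounding explains the deltas).
Adding the batch up: Σ batch = 2475 g; the LOI term Σ batch·LOI equals 475.4 g; the yield ratio, glass ÷ batch: 80.79%.

Batch per 2000 g glass melt:
  TiO2: 494.9 g
  MgCO3: 181.3 g
  dolomite: 395.0 g
  talc: 1012 g
  aluminium hydroxide: 392.1 g
Total batch = 2475 g; LOI loss = 475.4 g; yield = 80.79%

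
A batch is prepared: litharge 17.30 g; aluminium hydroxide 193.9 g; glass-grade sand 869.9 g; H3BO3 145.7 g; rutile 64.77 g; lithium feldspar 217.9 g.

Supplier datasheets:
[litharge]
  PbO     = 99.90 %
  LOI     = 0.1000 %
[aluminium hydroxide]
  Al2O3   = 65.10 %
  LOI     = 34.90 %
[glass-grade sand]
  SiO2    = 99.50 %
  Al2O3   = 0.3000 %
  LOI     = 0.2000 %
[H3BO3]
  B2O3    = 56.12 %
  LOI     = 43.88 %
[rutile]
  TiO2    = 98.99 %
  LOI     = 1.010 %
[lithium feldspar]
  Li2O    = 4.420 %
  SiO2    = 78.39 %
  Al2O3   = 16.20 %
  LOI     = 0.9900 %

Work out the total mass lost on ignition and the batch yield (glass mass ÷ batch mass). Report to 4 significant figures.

Mid-chain values appear, rounded to four significant figures, in the printout. Every computation carries full float precision through every step — every reported result is rounded once only. The derived quantities (the yield, totals, six oxide percentages, glass mass, ignition loss) are rebuilt at exact precision starting from the weights at 1373 g of glass as given in question or answer.
Each material's LOI contribution:
  litharge: 17.30 × 0.001000 = 0.01730 g
  aluminium hydroxide: 193.9 × 0.3490 = 67.67 g
  glass-grade sand: 869.9 × 0.002000 = 1.740 g
  H3BO3: 145.7 × 0.4388 = 63.93 g
  rutile: 64.77 × 0.01010 = 0.6542 g
  lithium feldspar: 217.9 × 0.009900 = 2.157 g
Total LOI = 136.2 g
Glass = batch − LOI = 1509 − 136.2 = 1373 g

LOI loss = 136.2 g; glass = 1373 g; yield = 90.98%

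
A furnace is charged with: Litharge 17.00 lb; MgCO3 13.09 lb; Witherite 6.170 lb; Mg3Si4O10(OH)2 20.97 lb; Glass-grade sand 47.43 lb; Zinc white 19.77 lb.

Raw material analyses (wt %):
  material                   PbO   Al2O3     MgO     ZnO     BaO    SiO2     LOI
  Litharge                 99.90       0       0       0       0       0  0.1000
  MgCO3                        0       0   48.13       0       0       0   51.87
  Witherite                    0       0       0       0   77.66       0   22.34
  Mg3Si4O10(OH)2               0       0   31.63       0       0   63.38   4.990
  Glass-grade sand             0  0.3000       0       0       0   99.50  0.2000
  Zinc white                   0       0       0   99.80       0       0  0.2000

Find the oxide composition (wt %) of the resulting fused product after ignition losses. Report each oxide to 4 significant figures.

Working values are shown (rounded to four significant figures) at each printed step. All arithmetic maintains full precision from first step to last — exactly one rounding goes into every reported number — the derived quantities (six oxide percentages, the yield, the totals, net glass mass, ignition loss) are recomputed at exact precision from the weighed amounts for 115.1 lb of glass, as they appear in problem or answer.
Per-oxide mass from batch:
  PbO: 17.00·0.9990 = 16.98 lb
  Al2O3: 47.43·0.003000 = 0.1423 lb
  MgO: 13.09·0.4813 + 20.97·0.3163 = 12.93 lb
  ZnO: 19.77·0.9980 = 19.73 lb
  BaO: 6.170·0.7766 = 4.792 lb
  SiO2: 20.97·0.6338 + 47.43·0.9950 = 60.48 lb
LOI: 17.00·0.001000 + 13.09·0.5187 + 6.170·0.2234 + 20.97·0.04990 + 47.43·0.002000 + 19.77·0.002000 = 9.366 lb
batch − LOI leaves glass = 124.4 − 9.366 = 115.1 lb (= Σ oxide masses)
each oxide over glass, ×100, is wt %

Glass mass = 115.1 lb (batch 124.4 − LOI 9.366).
Composition: PbO 14.76%, Al2O3 0.1237%, MgO 11.24%, ZnO 17.15%, BaO 4.164%, SiO2 52.57%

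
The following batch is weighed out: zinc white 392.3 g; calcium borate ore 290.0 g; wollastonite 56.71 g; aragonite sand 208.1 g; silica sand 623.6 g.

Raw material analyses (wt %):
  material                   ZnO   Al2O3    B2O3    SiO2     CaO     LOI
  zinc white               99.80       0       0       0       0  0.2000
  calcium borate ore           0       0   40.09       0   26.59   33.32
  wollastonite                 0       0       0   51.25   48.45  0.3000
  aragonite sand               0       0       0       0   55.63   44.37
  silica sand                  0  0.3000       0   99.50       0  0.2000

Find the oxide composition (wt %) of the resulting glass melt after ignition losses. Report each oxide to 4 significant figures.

In-progress results are shown, with 4-significant-figure rounding, at each printed step — all internal work carries full precision at each step; every reported value undergoes a single rounding. All derived quantities are re-derived from the weighed amounts on 1380 g of glass in full float precision (ignition loss, yield, the five compositions, net glass mass, the totals), as given in either problem or answer.
Delivered oxide masses:
  ZnO: 392.3·0.9980 = 391.5 g
  Al2O3: 623.6·0.003000 = 1.871 g
  B2O3: 290.0·0.4009 = 116.3 g
  SiO2: 56.71·0.5125 + 623.6·0.9950 = 649.5 g
  CaO: 290.0·0.2659 + 56.71·0.4845 + 208.1·0.5563 = 220.4 g
LOI: 392.3·0.002000 + 290.0·0.3332 + 56.71·0.003000 + 208.1·0.4437 + 623.6·0.002000 = 191.2 g
Glass mass = batch − LOI = 1571 − 191.2 = 1380 g (the oxide masses sum to this)
wt % = oxide mass / glass mass × 100

Glass mass = 1380 g (batch 1571 − LOI 191.2).
Composition: ZnO 28.38%, Al2O3 0.1356%, B2O3 8.427%, SiO2 47.08%, CaO 15.97%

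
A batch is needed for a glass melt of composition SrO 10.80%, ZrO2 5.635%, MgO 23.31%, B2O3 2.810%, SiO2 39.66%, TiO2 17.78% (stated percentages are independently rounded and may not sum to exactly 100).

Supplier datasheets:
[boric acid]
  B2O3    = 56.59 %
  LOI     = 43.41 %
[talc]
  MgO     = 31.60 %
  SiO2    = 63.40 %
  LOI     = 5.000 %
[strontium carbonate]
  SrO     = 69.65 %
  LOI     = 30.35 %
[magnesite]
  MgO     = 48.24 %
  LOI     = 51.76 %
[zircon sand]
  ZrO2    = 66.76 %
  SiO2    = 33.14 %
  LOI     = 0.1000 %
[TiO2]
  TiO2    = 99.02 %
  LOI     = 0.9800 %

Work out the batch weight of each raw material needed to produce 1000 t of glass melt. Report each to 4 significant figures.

Batch per 1000 t glass melt:
  boric acid: 49.66 t
  talc: 581.4 t
  strontium carbonate: 155.1 t
  magnesite: 102.3 t
  zircon sand: 84.41 t
  TiO2: 179.6 t
Total batch = 1152 t; LOI loss = 152.5 t; yield = 86.77%

In-progress results are printed, rounded to four significant figures, alongside each step — each numeric step runs at full float precision through the solve. Every reported figure takes just one rounding — derived quantities (totals, the yield, ignition loss, six oxide percentages, glass mass) are carried in exact precision using the weight values on 1000 t of glass, as quoted within problem or answer.
Oxide mass targets, per 1000 t glass melt:
  SrO: 10.80% × 1000 = 108.0 t
  ZrO2: 5.635% × 1000 = 56.35 t
  MgO: 23.31% × 1000 = 233.1 t
  B2O3: 2.810% × 1000 = 28.10 t
  SiO2: 39.66% × 1000 = 396.6 t
  TiO2: 17.78% × 1000 = 177.8 t
Checking each oxide sum per the reported batch figures, for the quoted basis mass (summed amounts equal target values modulo rounding of the values):
  SrO: 155.1·0.6965 = 108.0 t (target 108.0 t)
  ZrO2: 84.41·0.6676 = 56.35 t (target 56.35 t)
  MgO: 581.4·0.3160 + 102.3·0.4824 = 233.1 t (target 233.1 t)
  B2O3: 49.66·0.5659 = 28.10 t (target 28.10 t)
  SiO2: 581.4·0.6340 + 84.41·0.3314 = 396.6 t (target 396.6 t)
  TiO2: 179.6·0.9902 = 177.8 t (target 177.8 t)
Auditing the glass mass value: total charge less LOI = 1000 t (per-oxide target masses sum to 1000 t; against the stated basis, 1000 t — any gap is answer rounding).
Total batch = Σ batch = 1152 t; ignition loss, Σ(batch × LOI) = 152.5 t; yield: glass divided by total = 86.77%.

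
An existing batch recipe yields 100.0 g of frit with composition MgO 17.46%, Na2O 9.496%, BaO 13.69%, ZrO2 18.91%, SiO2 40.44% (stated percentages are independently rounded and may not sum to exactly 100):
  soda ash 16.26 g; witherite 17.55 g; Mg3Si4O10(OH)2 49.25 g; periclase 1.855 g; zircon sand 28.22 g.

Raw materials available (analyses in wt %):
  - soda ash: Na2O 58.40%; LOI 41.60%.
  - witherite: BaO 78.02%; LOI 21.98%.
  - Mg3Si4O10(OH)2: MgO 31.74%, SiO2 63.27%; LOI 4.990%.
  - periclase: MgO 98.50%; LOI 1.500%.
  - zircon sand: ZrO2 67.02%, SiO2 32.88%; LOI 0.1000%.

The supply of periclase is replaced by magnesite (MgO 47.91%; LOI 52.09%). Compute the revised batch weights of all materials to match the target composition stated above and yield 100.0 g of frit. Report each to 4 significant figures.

Working values are shown with 4-significant-digit rounding when written out — all internal work keeps full float precision from first step to last. Each reported result carries a single rounding. The derived quantities (the totals, the yield, the five compositions, ignition loss, glass mass) are recomputed in full precision using the weight values for 100.0 g of glass, as quoted within question or answer.
Target oxide masses per 100.0 g frit:
  MgO: 17.46% × 100.0 = 17.46 g
  Na2O: 9.496% × 100.0 = 9.496 g
  BaO: 13.69% × 100.0 = 13.69 g
  ZrO2: 18.91% × 100.0 = 18.91 g
  SiO2: 40.44% × 100.0 = 40.44 g
Mass-balance tally per oxide given the weights on record, versus the basis set out (every target is met by its sum up to rounding of the answer):
  MgO: 49.25·0.3174 + 3.813·0.4791 = 17.46 g (target 17.46 g)
  Na2O: 16.26·0.5840 = 9.496 g (target 9.496 g)
  BaO: 17.55·0.7802 = 13.69 g (target 13.69 g)
  ZrO2: 28.22·0.6702 = 18.91 g (target 18.91 g)
  SiO2: 49.25·0.6327 + 28.22·0.3288 = 40.44 g (target 40.44 g)
Glass mass check: net batch after ignition = 100.0 g (per-oxide target masses sum to 100.0 g; stated basis 100.0 g — deltas are rounding alone).
Total batch = Σ batch = 115.1 g; loss to ignition Σ batch·LOI = 15.09 g; glass ÷ batch gives a yield of 86.89%.

Revised batch per 100.0 g frit:
  soda ash: 16.26 g
  witherite: 17.55 g
  Mg3Si4O10(OH)2: 49.25 g
  magnesite: 3.813 g
  zircon sand: 28.22 g
Total batch = 115.1 g; LOI loss = 15.09 g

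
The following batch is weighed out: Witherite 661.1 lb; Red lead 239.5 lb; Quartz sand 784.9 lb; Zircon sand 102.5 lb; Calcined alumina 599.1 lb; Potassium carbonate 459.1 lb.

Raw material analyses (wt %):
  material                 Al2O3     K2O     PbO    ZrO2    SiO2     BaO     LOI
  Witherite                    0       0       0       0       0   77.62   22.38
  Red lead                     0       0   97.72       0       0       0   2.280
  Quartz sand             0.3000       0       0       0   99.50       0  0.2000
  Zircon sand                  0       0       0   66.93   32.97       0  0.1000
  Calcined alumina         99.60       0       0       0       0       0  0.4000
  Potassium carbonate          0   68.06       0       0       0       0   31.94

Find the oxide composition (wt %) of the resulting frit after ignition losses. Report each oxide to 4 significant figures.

Working values are displayed (rounded to four significant digits) at each printed step; full float precision is maintained at all times — a single rounding produces each reported result. Derived quantities (six oxide percentages, totals, the yield, net glass mass, LOI) are recomputed at full precision from the batch weights at 2542 lb of glass precisely as stated by the problem or the answer.
Oxide-by-oxide delivered mass:
  Al2O3: 784.9·0.003000 + 599.1·0.9960 = 599.1 lb
  K2O: 459.1·0.6806 = 312.5 lb
  PbO: 239.5·0.9772 = 234.0 lb
  ZrO2: 102.5·0.6693 = 68.60 lb
  SiO2: 784.9·0.9950 + 102.5·0.3297 = 814.8 lb
  BaO: 661.1·0.7762 = 513.1 lb
LOI: 661.1·0.2238 + 239.5·0.02280 + 784.9·0.002000 + 102.5·0.001000 + 599.1·0.004000 + 459.1·0.3194 = 304.1 lb
The glass mass, total less LOI, = 2846 − 304.1 = 2542 lb (consistent with Σ oxide mass)
wt %: oxide over glass, times 100

Glass mass = 2542 lb (batch 2846 − LOI 304.1).
Composition: Al2O3 23.57%, K2O 12.29%, PbO 9.207%, ZrO2 2.699%, SiO2 32.05%, BaO 20.19%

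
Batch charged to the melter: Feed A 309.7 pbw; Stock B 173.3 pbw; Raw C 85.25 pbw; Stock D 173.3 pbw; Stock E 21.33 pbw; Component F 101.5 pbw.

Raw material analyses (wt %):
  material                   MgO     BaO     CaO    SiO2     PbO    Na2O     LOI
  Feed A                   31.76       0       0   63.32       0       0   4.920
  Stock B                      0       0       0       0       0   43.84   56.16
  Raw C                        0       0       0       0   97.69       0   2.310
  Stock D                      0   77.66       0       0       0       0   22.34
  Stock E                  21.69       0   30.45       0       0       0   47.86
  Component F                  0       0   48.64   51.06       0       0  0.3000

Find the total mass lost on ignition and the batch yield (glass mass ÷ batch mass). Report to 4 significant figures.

LOI loss = 163.8 pbw; glass = 700.6 pbw; yield = 81.05%

Intermediates appear rounded to four significant figures alongside each step — every computation carries full float precision at each step; exactly one rounding is applied to each reported value — the derived quantities (six oxide percentages, ignition loss, yield, glass mass, the totals) are carried from the batch weights on 700.6 pbw of glass at full precision as written in the problem or the answer.
Ignition loss by material:
  Feed A: 309.7 × 0.04920 = 15.24 pbw
  Stock B: 173.3 × 0.5616 = 97.33 pbw
  Raw C: 85.25 × 0.02310 = 1.969 pbw
  Stock D: 173.3 × 0.2234 = 38.72 pbw
  Stock E: 21.33 × 0.4786 = 10.21 pbw
  Component F: 101.5 × 0.003000 = 0.3045 pbw
Total LOI = 163.8 pbw
Glass = batch − LOI = 864.4 − 163.8 = 700.6 pbw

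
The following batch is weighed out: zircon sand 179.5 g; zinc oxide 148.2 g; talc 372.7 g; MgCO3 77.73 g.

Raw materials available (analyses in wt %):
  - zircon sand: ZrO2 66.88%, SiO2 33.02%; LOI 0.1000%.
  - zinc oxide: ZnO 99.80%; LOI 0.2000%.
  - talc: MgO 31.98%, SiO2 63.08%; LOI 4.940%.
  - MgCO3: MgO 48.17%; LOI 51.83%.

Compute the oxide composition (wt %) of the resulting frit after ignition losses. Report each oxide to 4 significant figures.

Working values appear, rounded to four significant digits, between the steps; the whole derivation runs at exact precision in all steps; every reported number undergoes a single rounding — derived quantities are computed at full precision (net glass mass, totals, ignition loss, four oxide percentages, the yield) using the weight values for 719.0 g of glass, as set out in problem or answer.
What the batch supplies per oxide:
  ZnO: 148.2·0.9980 = 147.9 g
  ZrO2: 179.5·0.6688 = 120.0 g
  MgO: 372.7·0.3198 + 77.73·0.4817 = 156.6 g
  SiO2: 179.5·0.3302 + 372.7·0.6308 = 294.4 g
LOI: 179.5·0.001000 + 148.2·0.002000 + 372.7·0.04940 + 77.73·0.5183 = 59.17 g
Resulting glass, batch − LOI: 778.1 − 59.17 = 719.0 g (= Σ oxide masses)
wt % = 100 × oxide mass / glass mass

Glass mass = 719.0 g (batch 778.1 − LOI 59.17).
Composition: ZnO 20.57%, ZrO2 16.70%, MgO 21.79%, SiO2 40.94%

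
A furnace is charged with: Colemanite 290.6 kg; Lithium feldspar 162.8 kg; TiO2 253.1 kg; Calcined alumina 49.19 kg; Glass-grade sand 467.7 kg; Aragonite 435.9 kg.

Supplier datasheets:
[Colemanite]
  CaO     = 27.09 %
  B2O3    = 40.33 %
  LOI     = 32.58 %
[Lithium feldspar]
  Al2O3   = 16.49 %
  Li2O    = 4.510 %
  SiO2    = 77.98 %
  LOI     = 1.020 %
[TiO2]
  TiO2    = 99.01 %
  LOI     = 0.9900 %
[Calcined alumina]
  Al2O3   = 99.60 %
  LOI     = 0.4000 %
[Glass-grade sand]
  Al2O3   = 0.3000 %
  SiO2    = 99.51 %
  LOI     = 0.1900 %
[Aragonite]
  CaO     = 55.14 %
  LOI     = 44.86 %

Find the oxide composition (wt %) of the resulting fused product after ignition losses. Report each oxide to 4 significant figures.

Glass mass = 1364 kg (batch 1659 − LOI 295.5).
Composition: Al2O3 5.664%, CaO 23.40%, Li2O 0.5384%, B2O3 8.593%, SiO2 43.43%, TiO2 18.37%

Every computation maintains exact precision at all times. Values along the way are displayed rounded off to 4 significant figures between the steps. A single rounding finalizes each reported value — derived quantities, which include LOI, the yield, the six compositions, totals, glass mass, are re-derived in full precision, as they appear in the problem or answer text, using the weight values per 1364 kg of glass.
Oxide-by-oxide delivered mass:
  Al2O3: 162.8·0.1649 + 49.19·0.9960 + 467.7·0.003000 = 77.24 kg
  CaO: 290.6·0.2709 + 435.9·0.5514 = 319.1 kg
  Li2O: 162.8·0.04510 = 7.342 kg
  B2O3: 290.6·0.4033 = 117.2 kg
  SiO2: 162.8·0.7798 + 467.7·0.9951 = 592.4 kg
  TiO2: 253.1·0.9901 = 250.6 kg
LOI: 290.6·0.3258 + 162.8·0.01020 + 253.1·0.009900 + 49.19·0.004000 + 467.7·0.001900 + 435.9·0.4486 = 295.5 kg
Glass = total batch minus LOI = 1659 − 295.5 = 1364 kg (= Σ oxide masses)
each oxide over glass, ×100, is wt %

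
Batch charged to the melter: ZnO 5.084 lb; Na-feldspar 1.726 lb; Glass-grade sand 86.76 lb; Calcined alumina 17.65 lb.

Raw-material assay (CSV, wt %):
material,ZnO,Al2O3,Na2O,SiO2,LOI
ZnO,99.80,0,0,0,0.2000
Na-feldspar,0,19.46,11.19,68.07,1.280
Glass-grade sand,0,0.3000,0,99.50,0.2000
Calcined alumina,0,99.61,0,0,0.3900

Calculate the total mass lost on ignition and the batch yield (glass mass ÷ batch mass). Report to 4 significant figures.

LOI loss = 0.2746 lb; glass = 110.9 lb; yield = 99.75%

Mid-chain values are shown rounded off to 4 significant figures on the page; every computation maintains full float precision at each step; every reported figure is rounded only once; derived quantities, including the yield, net glass mass, four oxide percentages, LOI, the totals, are recomputed from the batch weights at 110.9 lb of glass at full float precision, as quoted within the question or the answer.
Loss on ignition, line by line:
  ZnO: 5.084 × 0.002000 = 0.01017 lb
  Na-feldspar: 1.726 × 0.01280 = 0.02209 lb
  Glass-grade sand: 86.76 × 0.002000 = 0.1735 lb
  Calcined alumina: 17.65 × 0.003900 = 0.06883 lb
Total LOI = 0.2746 lb
Glass = batch − LOI = 111.2 − 0.2746 = 110.9 lb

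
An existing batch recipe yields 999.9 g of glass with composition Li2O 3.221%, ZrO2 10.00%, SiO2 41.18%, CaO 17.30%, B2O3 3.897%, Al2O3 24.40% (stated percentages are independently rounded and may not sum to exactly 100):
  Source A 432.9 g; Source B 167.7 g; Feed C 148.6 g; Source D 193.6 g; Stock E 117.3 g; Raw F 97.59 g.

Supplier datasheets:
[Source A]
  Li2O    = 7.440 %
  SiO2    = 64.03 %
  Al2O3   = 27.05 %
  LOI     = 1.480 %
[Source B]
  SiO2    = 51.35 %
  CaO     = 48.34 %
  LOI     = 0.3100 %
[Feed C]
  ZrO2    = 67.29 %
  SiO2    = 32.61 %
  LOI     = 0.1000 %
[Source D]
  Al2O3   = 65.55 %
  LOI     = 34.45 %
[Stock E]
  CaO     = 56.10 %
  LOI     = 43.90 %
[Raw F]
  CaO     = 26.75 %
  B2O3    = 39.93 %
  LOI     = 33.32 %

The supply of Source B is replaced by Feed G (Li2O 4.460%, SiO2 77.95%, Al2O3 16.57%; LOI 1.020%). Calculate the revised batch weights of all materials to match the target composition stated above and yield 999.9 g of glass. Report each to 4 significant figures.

Revised batch per 999.9 g glass:
  Source A: 302.4 g
  Feed G: 217.7 g
  Feed C: 148.6 g
  Source D: 192.4 g
  Stock E: 261.8 g
  Raw F: 97.59 g
Total batch = 1220 g; LOI loss = 220.6 g

The working math holds exact precision at all times; values along the way appear (rounded to 4 significant figures) as written. Every reported value is rounded once only; all derived quantities, including totals, the yield, the six compositions, net glass mass, ignition loss, are recomputed using the weight values per 999.9 g of glass in full precision as written in question or answer.
Target oxide masses per 999.9 g glass:
  Li2O: 3.221% × 999.9 = 32.21 g
  ZrO2: 10.00% × 999.9 = 99.99 g
  SiO2: 41.18% × 999.9 = 411.8 g
  CaO: 17.30% × 999.9 = 173.0 g
  B2O3: 3.897% × 999.9 = 38.97 g
  Al2O3: 24.40% × 999.9 = 244.0 g
Mass-balance tally per oxide working from each reported weight, for the quoted basis mass (each sum matches its target mass exact up to rounding of places):
  Li2O: 302.4·0.07440 + 217.7·0.04460 = 32.21 g (target 32.21 g)
  ZrO2: 148.6·0.6729 = 99.99 g (target 99.99 g)
  SiO2: 302.4·0.6403 + 217.7·0.7795 + 148.6·0.3261 = 411.8 g (target 411.8 g)
  CaO: 261.8·0.5610 + 97.59·0.2675 = 173.0 g (target 173.0 g)
  B2O3: 97.59·0.3993 = 38.97 g (target 38.97 g)
  Al2O3: 302.4·0.2705 + 217.7·0.1657 + 192.4·0.6555 = 244.0 g (target 244.0 g)
Auditing the glass mass value: total batch − LOI = 999.9 g (the Σ of target masses is 999.9 g; against the stated basis, 999.9 g — deltas are rounding alone).
Adding the batch up: Σ batch = 1220 g; ignition loss, Σ(batch × LOI) = 220.6 g; glass ÷ batch gives a yield of 81.93%.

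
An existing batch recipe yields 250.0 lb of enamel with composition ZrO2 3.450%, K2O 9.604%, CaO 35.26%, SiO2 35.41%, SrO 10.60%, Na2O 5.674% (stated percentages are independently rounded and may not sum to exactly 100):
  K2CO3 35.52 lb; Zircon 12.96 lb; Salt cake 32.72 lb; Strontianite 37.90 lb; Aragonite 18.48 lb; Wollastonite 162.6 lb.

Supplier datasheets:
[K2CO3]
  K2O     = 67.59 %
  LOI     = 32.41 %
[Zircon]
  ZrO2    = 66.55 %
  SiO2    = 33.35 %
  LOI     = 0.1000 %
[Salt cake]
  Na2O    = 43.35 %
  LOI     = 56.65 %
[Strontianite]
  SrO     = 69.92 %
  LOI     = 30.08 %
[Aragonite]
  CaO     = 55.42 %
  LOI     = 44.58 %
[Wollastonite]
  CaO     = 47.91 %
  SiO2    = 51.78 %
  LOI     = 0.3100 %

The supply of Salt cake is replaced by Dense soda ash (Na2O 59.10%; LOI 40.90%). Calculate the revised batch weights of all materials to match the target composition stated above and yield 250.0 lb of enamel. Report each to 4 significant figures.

Revised batch per 250.0 lb enamel:
  K2CO3: 35.52 lb
  Zircon: 12.96 lb
  Dense soda ash: 24.00 lb
  Strontianite: 37.90 lb
  Aragonite: 18.48 lb
  Wollastonite: 162.6 lb
Total batch = 291.5 lb; LOI loss = 41.48 lb

All arithmetic runs at full precision through the solve; mid-chain values are printed with 4-significant-digit rounding on the page. Exactly one rounding is applied to each reported value; the derived quantities are carried in full precision (the six compositions, the totals, ignition loss, net glass mass, yield) using the weight values at 250.0 lb of glass, as given in problem or answer.
Oxide mass targets, per 250.0 lb enamel:
  ZrO2: 3.450% × 250.0 = 8.625 lb
  K2O: 9.604% × 250.0 = 24.01 lb
  CaO: 35.26% × 250.0 = 88.15 lb
  SiO2: 35.41% × 250.0 = 88.52 lb
  SrO: 10.60% × 250.0 = 26.50 lb
  Na2O: 5.674% × 250.0 = 14.18 lb
Mass-balance tally per oxide from the weights as reported, against the basis in use (each sum matches its target mass within answer rounding):
  ZrO2: 12.96·0.6655 = 8.625 lb (target 8.625 lb)
  K2O: 35.52·0.6759 = 24.01 lb (target 24.01 lb)
  CaO: 18.48·0.5542 + 162.6·0.4791 = 88.14 lb (target 88.15 lb)
  SiO2: 12.96·0.3335 + 162.6·0.5178 = 88.52 lb (target 88.52 lb)
  SrO: 37.90·0.6992 = 26.50 lb (target 26.50 lb)
  Na2O: 24.00·0.5910 = 14.18 lb (target 14.18 lb)
Glass mass check: the batch minus its LOI: 250.0 lb (the Σ of target masses is 250.0 lb; stated basis 250.0 lb — deltas are rounding alone).
Adding the batch up: Σ batch = 291.5 lb; Σ batch·LOI gives LOI loss = 41.48 lb; yield, glass over the total, = 85.77%.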